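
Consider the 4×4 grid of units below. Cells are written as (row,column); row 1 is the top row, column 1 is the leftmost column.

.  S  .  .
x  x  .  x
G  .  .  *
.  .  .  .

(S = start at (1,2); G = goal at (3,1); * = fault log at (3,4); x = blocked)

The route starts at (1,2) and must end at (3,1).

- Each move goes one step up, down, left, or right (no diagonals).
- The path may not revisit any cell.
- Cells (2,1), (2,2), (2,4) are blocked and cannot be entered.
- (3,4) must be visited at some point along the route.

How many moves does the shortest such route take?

9

Any route passes through (3,4) somewhere between (1,2) and (3,1). Summing Manhattan distances along the two legs ((1,2) → (3,4) → (3,1)) gives a lower bound of 4 + 3 = 7 moves.
The shortest route satisfying every rule uses 9 moves: (1,2) → (1,3) → (2,3) → (3,3) → (3,4) → (4,4) → (4,3) → (4,2) → (3,2) → (3,1).
The no-revisit rule (legs can't share cells) pushes the minimum above the 7-move bound; an exhaustive check rules out every length from 7 to 8, leaving 9 as the minimum.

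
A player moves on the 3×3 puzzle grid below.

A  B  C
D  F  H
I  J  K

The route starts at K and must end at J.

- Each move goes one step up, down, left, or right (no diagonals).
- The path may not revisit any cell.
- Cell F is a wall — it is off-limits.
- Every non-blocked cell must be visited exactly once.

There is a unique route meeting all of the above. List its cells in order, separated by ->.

Need to visit all 8 open cells exactly once, starting at K and ending at J.
Cell I has only two open neighbours (D and J), so the path must pass straight through it: one of those is the cell it's entered from and the other is where it exits.
Route from K: 2× up (reaching C), 2× left (reaching A), 2× down (reaching I), right to J — 7 moves in all.
Check: all 8 open cells covered.

K -> H -> C -> B -> A -> D -> I -> J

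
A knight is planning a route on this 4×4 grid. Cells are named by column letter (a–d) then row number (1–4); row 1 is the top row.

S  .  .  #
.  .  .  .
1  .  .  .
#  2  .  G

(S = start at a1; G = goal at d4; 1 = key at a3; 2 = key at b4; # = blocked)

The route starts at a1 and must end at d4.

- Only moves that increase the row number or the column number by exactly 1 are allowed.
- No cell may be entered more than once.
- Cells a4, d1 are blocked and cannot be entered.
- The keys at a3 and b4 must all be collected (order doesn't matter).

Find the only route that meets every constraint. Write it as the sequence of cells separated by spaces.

Moves only go right or down, so the column and row indices never decrease.
Route from a1: 2× down (reaching a3), right to b3, down to b4, 2× right (reaching d4) — 6 moves in all.
Check: all required cells visited.

a1 a2 a3 b3 b4 c4 d4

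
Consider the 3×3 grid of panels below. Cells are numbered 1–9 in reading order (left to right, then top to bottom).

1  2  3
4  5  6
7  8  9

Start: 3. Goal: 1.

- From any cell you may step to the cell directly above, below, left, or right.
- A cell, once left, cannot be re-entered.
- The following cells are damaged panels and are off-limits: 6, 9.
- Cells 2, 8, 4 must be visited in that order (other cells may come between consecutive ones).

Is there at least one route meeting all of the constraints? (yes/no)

yes

One route that works: 3 → 2 → 5 → 8 → 7 → 4 → 1.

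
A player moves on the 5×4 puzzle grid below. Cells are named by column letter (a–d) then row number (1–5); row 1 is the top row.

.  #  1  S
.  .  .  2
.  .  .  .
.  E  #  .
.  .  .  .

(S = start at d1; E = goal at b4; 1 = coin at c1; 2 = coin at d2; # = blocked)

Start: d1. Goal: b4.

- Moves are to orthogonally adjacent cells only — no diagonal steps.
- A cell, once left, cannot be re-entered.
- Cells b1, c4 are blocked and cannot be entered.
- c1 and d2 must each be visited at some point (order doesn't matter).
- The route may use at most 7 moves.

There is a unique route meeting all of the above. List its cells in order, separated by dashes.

Any route must reach c1 and d2 and still end at b4 within 7 moves, so the order of the required stops is forced.
Route from d1: left to c1, down to c2, right to d2, down to d3, 2× left (reaching b3), down to b4 — 7 moves in all.
Check: all required cells visited; 7 ≤ 7 moves.

d1 - c1 - c2 - d2 - d3 - c3 - b3 - b4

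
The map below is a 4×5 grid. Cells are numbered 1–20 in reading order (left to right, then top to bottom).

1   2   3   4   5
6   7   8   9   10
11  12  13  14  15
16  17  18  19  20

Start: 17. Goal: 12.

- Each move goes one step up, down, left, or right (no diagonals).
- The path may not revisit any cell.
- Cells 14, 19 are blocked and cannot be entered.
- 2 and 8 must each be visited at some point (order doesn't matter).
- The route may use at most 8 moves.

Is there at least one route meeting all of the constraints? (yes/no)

yes

One route that works: 17 → 18 → 13 → 8 → 3 → 2 → 7 → 12.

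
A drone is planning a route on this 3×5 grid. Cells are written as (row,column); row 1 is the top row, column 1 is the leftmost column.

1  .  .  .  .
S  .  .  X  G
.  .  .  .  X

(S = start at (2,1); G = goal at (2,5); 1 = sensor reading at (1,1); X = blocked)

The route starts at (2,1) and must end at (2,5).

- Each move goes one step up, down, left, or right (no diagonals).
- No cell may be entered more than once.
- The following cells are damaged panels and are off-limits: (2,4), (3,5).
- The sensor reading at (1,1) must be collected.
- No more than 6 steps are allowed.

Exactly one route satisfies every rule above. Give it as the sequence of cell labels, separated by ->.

(2,1) -> (1,1) -> (1,2) -> (1,3) -> (1,4) -> (1,5) -> (2,5)

Any route must reach (1,1) and still end at (2,5) within 6 moves, so the order of the required stops is forced.
Route from (2,1): up 1 to (1,1), right 4 to (1,5), down 1 to (2,5) — 6 moves in all.
Check: all required cells visited; 6 ≤ 6 moves.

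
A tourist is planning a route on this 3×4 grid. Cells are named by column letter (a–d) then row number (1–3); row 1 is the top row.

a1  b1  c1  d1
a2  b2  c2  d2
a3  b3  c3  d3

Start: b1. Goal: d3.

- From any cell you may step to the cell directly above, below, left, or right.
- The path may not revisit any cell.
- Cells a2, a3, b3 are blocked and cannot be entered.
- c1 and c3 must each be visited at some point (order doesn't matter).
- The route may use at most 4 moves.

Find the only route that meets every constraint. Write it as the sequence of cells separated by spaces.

b1 c1 c2 c3 d3

The budget equals the shortest possible length, so every move has to be on a shortest route through the required cells.
Route from b1: right to c1, 2× down (reaching c3), right to d3 — 4 moves in all.
Check: all required cells visited; 4 ≤ 4 moves.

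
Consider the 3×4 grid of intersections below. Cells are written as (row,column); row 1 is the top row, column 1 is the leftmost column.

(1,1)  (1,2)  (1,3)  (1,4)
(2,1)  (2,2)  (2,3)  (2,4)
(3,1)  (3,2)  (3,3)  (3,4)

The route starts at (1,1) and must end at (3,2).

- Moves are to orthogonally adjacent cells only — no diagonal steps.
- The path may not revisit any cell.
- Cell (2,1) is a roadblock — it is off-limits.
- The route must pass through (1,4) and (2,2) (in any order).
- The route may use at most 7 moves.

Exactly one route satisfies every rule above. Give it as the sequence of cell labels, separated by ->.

(1,1) -> (1,2) -> (1,3) -> (1,4) -> (2,4) -> (2,3) -> (2,2) -> (3,2)

The 7-move cap with required stops at (1,4), (2,2) leaves no slack for detours.
Route from (1,1): 3× right (reaching (1,4)), down to (2,4), 2× left (reaching (2,2)), down to (3,2) — 7 moves in all.
Check: all required cells visited; 7 ≤ 7 moves.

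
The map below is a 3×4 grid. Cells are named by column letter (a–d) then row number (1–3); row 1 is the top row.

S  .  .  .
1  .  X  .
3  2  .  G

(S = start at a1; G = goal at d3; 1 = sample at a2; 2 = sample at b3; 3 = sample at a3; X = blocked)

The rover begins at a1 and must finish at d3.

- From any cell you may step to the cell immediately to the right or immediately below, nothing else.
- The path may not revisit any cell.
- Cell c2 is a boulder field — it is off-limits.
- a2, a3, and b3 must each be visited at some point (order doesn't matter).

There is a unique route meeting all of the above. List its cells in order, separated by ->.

a1 -> a2 -> a3 -> b3 -> c3 -> d3

Moves only go right or down, so the column and row indices never decrease.
Route from a1: 2× down (reaching a3), 3× right (reaching d3) — 5 moves in all.
Check: all required cells visited.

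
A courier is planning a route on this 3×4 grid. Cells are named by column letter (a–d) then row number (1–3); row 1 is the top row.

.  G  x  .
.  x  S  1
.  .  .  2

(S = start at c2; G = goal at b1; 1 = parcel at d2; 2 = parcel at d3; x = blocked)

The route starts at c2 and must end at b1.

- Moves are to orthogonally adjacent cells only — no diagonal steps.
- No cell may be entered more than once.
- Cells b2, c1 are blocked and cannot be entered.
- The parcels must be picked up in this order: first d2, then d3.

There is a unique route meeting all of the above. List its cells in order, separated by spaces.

c2 d2 d3 c3 b3 a3 a2 a1 b1

The waypoints must appear in the order d2, d3, with no cell reused.
Route from c2: right 1 to d2, down 1 to d3, left 3 to a3, up 2 to a1, right 1 to b1 — 8 moves in all.
Check: order respected (1 at step 1, 2 at step 2).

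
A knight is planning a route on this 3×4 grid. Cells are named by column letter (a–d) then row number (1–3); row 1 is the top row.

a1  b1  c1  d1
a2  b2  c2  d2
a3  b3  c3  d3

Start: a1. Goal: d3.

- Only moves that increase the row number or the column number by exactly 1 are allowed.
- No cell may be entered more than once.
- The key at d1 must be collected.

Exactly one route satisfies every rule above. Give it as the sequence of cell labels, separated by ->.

Moves only go right or down, so the column and row indices never decrease.
Route from a1: right 3 to d1, down 2 to d3 — 5 moves in all.
Check: all required cells visited.

a1 -> b1 -> c1 -> d1 -> d2 -> d3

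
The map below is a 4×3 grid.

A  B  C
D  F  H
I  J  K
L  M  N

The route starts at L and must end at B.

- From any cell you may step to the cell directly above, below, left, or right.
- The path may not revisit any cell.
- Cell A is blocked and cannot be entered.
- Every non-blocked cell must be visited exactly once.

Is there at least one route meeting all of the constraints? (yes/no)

One route that works: L → I → D → F → J → M → N → K → H → C → B.

yes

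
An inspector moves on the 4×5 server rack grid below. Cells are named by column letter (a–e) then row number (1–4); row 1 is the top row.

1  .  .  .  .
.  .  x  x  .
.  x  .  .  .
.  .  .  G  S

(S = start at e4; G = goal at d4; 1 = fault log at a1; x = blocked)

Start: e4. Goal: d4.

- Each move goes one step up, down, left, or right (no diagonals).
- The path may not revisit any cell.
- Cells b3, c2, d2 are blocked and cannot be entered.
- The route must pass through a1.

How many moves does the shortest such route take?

Any route passes through a1 somewhere between e4 and d4. Summing Manhattan distances along the two legs (e4 → a1 → d4) gives a lower bound of 7 + 6 = 13 moves.
A route of 13 moves achieves this: e4 → e3 → e2 → e1 → d1 → c1 → b1 → a1 → a2 → a3 → a4 → b4 → c4 → d4.
Since 13 matches the lower bound, it is optimal.

13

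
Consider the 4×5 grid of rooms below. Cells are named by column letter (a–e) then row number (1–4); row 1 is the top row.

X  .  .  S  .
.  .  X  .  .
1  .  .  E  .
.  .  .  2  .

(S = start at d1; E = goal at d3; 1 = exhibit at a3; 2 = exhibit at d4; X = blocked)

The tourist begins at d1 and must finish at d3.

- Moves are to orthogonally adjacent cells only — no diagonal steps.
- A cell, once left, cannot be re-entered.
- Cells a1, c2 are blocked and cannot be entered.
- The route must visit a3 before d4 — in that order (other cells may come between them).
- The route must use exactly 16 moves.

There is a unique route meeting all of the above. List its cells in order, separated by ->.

d1 -> c1 -> b1 -> b2 -> a2 -> a3 -> a4 -> b4 -> b3 -> c3 -> c4 -> d4 -> e4 -> e3 -> e2 -> d2 -> d3

The waypoints must appear in the order a3, d4, with no cell reused.
Route from d1: 2× left (reaching b1), down to b2, left to a2, 2× down (reaching a4), right to b4, up to b3, right to c3, down to c4, 2× right (reaching e4), 2× up (reaching e2), left to d2, down to d3 — 16 moves in all.
Check: order respected (1 at step 5, 2 at step 11); 16 moves as required.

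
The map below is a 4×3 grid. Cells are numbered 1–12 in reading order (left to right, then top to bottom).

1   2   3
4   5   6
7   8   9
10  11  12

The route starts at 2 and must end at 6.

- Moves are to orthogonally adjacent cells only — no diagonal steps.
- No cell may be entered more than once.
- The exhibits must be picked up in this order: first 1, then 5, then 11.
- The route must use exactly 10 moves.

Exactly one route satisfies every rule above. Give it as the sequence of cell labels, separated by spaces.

2 1 4 5 8 7 10 11 12 9 6

The waypoints must appear in the order 1, 5, 11, with no cell reused.
Route from 2: left 1 to 1, down 1 to 4, right 1 to 5, down 1 to 8, left 1 to 7, down 1 to 10, right 2 to 12, up 2 to 6 — 10 moves in all.
Check: order respected (1 at step 1, 5 at step 3, 11 at step 7); 10 moves as required.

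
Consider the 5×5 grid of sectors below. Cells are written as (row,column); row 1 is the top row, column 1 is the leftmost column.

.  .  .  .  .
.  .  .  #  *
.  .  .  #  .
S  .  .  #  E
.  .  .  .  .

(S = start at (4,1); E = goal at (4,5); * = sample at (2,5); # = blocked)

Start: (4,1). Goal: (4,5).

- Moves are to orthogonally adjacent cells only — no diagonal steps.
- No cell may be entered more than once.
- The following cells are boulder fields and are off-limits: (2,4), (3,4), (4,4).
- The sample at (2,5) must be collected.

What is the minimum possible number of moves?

Any route passes through (2,5) somewhere between (4,1) and (4,5). Summing Manhattan distances along the two legs ((4,1) → (2,5) → (4,5)) gives a lower bound of 6 + 2 = 8 moves.
That bound ignores the blocked cells. Measuring each leg by the fewest moves that actually steer around them ((4,1)→(2,5): 8; (2,5)→(4,5): 2) raises the lower bound to 10.
A route of 10 moves exists: (4,1) → (3,1) → (2,1) → (1,1) → (1,2) → (1,3) → (1,4) → (1,5) → (2,5) → (3,5) → (4,5).
Since 10 matches that lower bound, it is optimal.

10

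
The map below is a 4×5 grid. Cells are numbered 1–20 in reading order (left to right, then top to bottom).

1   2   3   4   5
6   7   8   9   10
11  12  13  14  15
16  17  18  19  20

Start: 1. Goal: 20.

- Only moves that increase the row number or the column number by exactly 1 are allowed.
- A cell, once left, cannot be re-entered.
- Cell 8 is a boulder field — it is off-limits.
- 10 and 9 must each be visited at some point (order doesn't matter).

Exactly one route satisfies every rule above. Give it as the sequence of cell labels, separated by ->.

Moves only go right or down, so the column and row indices never decrease.
Route from 1: right 3 to 4, down 1 to 9, right 1 to 10, down 2 to 20 — 7 moves in all.
Check: all required cells visited.

1 -> 2 -> 3 -> 4 -> 9 -> 10 -> 15 -> 20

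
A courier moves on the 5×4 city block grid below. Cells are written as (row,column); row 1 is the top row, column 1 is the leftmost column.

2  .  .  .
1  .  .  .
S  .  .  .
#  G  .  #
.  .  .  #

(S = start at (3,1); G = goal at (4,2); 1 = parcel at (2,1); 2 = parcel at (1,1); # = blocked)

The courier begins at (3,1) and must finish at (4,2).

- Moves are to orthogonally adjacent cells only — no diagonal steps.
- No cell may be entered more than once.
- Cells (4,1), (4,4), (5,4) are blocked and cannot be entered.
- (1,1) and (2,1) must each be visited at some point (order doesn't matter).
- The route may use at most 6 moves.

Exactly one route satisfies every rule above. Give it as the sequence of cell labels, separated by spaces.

(3,1) (2,1) (1,1) (1,2) (2,2) (3,2) (4,2)

Any route must reach (1,1) and (2,1) and still end at (4,2) within 6 moves, so the order of the required stops is forced.
Route from (3,1): 2× up (reaching (1,1)), right to (1,2), 3× down (reaching (4,2)) — 6 moves in all.
Check: all required cells visited; 6 ≤ 6 moves.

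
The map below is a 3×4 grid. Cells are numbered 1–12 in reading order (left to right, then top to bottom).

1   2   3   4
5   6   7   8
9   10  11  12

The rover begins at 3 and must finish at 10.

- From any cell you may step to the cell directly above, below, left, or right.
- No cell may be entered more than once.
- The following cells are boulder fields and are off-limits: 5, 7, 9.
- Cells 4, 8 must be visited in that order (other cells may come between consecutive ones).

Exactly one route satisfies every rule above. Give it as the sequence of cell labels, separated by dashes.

The waypoints must appear in the order 4, 8, with no cell reused.
Route from 3: right to 4, 2× down (reaching 12), 2× left (reaching 10) — 5 moves in all.
Check: order respected (4 at step 1, 8 at step 2).

3 - 4 - 8 - 12 - 11 - 10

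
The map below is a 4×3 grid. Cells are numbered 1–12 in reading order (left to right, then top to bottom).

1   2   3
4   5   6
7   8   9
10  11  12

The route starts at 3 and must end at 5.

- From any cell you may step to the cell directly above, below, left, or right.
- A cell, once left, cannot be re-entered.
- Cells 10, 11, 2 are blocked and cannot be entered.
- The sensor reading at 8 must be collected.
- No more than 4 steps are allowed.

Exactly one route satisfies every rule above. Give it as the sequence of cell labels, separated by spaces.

3 6 9 8 5

Any route must reach 8 and still end at 5 within 4 moves, so the order of the required stops is forced.
Route from 3: down 2 to 9, left 1 to 8, up 1 to 5 — 4 moves in all.
Check: all required cells visited; 4 ≤ 4 moves.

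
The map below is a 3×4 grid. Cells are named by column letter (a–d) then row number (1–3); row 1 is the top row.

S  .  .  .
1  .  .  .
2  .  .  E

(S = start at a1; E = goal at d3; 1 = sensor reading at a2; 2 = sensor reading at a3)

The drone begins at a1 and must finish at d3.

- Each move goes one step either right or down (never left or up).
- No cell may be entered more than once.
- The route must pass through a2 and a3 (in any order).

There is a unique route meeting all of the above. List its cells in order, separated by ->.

a1 -> a2 -> a3 -> b3 -> c3 -> d3

Moves only go right or down, so the column and row indices never decrease.
Route from a1: 2× down (reaching a3), 3× right (reaching d3) — 5 moves in all.
Check: all required cells visited.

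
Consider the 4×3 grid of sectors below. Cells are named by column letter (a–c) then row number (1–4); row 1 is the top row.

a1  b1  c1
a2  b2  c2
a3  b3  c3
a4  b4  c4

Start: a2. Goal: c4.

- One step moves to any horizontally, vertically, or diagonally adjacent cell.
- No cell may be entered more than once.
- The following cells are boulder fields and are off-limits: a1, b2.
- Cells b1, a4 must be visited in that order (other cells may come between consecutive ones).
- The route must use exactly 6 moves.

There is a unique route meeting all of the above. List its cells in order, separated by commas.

a2, b1, c2, b3, a4, b4, c4

The waypoints must appear in the order b1, a4, with no cell reused.
Route from a2: up-right 1 to b1, down-right 1 to c2, down-left 2 to a4, right 2 to c4 — 6 moves in all.
Check: order respected (b1 at step 1, a4 at step 4); 6 moves as required.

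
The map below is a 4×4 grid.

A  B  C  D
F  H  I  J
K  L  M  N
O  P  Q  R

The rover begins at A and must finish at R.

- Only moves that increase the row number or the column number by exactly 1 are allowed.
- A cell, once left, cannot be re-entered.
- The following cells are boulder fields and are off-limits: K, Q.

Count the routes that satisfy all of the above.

A right/down-only route from A to R makes exactly 3 down-moves and 3 right-moves in some order.
With no other constraints that would be C(6,3) = 20 routes.
Subtract routes through each blocked cell (inclusion–exclusion for overlaps): − through K: 4 − through Q: 10 + through K&Q: 3 → 9.
That gives 9 routes.

9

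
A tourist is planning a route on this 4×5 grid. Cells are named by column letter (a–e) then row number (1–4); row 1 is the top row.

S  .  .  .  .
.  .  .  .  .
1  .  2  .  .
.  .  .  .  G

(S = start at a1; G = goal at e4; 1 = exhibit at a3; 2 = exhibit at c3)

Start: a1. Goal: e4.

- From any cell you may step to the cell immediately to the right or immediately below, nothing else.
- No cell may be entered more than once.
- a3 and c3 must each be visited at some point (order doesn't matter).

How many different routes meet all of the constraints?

A right/down-only route from a1 to e4 makes exactly 3 down-moves and 4 right-moves in some order.
With no other constraints that would be C(7,3) = 35 routes.
A monotone route can only reach the required cells in the order a3, c3, so split there and multiply the segment counts: a1→a3: 1; a3→c3: 1; c3→e4: 3; product = 3.
That gives 3 routes.

3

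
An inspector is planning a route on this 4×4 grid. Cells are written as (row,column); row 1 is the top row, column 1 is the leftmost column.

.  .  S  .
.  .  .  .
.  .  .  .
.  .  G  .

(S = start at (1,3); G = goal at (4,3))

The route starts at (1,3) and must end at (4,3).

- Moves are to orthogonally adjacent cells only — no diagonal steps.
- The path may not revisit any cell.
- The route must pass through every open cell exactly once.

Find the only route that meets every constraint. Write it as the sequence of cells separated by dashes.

(1,3) - (1,4) - (2,4) - (2,3) - (2,2) - (1,2) - (1,1) - (2,1) - (3,1) - (4,1) - (4,2) - (3,2) - (3,3) - (3,4) - (4,4) - (4,3)

Need to visit all 16 open cells exactly once, starting at (1,3) and ending at (4,3).
Cell (1,4) has only two open neighbours ((2,4) and (1,3)), so the path must pass straight through it: one of those is the cell it's entered from and the other is where it exits.
Route from (1,3): right to (1,4), down to (2,4), 2× left (reaching (2,2)), up to (1,2), left to (1,1), 3× down (reaching (4,1)), right to (4,2), up to (3,2), 2× right (reaching (3,4)), down to (4,4), left to (4,3) — 15 moves in all.
Check: all 16 open cells covered.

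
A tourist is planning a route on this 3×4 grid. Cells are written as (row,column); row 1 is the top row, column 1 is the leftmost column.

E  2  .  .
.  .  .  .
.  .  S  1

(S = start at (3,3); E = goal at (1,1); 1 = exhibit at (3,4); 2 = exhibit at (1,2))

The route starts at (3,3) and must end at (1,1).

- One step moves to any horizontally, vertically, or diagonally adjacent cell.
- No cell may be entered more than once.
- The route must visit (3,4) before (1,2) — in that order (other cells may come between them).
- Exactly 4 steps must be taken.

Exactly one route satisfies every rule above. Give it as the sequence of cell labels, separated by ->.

(3,3) -> (3,4) -> (2,3) -> (1,2) -> (1,1)

The waypoints must appear in the order (3,4), (1,2), with no cell reused.
Route from (3,3): right to (3,4), 2× up-left (reaching (1,2)), left to (1,1) — 4 moves in all.
Check: order respected (1 at step 1, 2 at step 3); 4 moves as required.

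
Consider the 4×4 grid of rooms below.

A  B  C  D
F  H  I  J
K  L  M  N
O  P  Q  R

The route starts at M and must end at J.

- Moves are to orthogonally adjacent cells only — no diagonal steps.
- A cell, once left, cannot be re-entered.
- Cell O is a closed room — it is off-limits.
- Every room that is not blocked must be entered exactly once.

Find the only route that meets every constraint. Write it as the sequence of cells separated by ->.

M -> N -> R -> Q -> P -> L -> K -> F -> A -> B -> H -> I -> C -> D -> J

Need to visit all 15 open cells exactly once, starting at M and ending at J.
Route from M: right 1 to N, down 1 to R, left 2 to P, up 1 to L, left 1 to K, up 2 to A, right 1 to B, down 1 to H, right 1 to I, up 1 to C, right 1 to D, down 1 to J — 14 moves in all.
Check: all 15 open cells covered.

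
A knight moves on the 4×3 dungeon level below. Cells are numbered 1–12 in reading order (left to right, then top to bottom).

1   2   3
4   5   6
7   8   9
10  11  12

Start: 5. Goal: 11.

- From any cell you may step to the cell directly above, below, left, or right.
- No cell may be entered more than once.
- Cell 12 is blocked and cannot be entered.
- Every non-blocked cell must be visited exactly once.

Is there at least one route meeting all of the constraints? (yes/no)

yes

One route that works: 5 → 8 → 9 → 6 → 3 → 2 → 1 → 4 → 7 → 10 → 11.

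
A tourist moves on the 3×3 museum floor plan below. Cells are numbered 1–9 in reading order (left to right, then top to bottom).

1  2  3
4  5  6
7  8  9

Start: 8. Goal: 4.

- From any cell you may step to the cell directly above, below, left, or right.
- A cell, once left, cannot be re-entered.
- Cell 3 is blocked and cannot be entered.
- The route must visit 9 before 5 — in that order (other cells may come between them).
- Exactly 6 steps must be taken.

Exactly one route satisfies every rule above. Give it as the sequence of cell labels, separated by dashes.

The waypoints must appear in the order 9, 5, with no cell reused.
Route from 8: right 1 to 9, up 1 to 6, left 1 to 5, up 1 to 2, left 1 to 1, down 1 to 4 — 6 moves in all.
Check: order respected (9 at step 1, 5 at step 3); 6 moves as required.

8 - 9 - 6 - 5 - 2 - 1 - 4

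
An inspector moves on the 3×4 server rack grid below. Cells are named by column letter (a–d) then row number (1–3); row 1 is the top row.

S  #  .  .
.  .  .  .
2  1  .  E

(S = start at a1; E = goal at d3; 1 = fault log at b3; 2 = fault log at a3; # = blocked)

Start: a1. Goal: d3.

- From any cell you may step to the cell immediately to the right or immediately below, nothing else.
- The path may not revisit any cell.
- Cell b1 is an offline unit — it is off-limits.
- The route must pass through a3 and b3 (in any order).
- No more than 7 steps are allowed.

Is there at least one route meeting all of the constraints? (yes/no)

One route that works: a1 → a2 → a3 → b3 → c3 → d3.

yes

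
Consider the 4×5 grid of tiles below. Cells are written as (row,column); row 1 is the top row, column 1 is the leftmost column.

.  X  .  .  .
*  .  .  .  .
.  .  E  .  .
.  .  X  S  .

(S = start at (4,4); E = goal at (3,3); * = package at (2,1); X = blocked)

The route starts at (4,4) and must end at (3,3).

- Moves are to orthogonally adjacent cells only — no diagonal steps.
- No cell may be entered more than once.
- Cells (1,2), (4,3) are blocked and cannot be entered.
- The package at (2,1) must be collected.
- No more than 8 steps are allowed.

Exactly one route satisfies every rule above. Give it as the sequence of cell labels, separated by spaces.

The 8-move cap with required stops at (2,1) leaves no slack for detours.
Route from (4,4): up 2 to (2,4), left 3 to (2,1), down 1 to (3,1), right 2 to (3,3) — 8 moves in all.
Check: all required cells visited; 8 ≤ 8 moves.

(4,4) (3,4) (2,4) (2,3) (2,2) (2,1) (3,1) (3,2) (3,3)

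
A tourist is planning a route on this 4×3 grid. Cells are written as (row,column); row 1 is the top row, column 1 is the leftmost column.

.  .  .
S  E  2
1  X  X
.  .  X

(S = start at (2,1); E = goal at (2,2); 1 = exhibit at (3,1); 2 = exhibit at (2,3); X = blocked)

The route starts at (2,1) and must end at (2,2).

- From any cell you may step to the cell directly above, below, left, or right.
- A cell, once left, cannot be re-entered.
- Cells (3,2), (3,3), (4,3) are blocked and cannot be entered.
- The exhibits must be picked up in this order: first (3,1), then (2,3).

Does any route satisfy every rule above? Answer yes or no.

Every way from (3,1) onward to (2,2) runs back through (2,1), which the route has already used — so it cannot be completed without a revisit.

no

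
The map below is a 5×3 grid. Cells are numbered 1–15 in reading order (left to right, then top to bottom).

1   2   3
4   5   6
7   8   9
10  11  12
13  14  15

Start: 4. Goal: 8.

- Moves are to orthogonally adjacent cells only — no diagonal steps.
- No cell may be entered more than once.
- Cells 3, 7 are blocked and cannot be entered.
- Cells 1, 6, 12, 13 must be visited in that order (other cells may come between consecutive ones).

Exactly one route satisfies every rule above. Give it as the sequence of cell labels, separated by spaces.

4 1 2 5 6 9 12 15 14 13 10 11 8

The waypoints must appear in the order 1, 6, 12, 13, with no cell reused.
Route from 4: up to 1, right to 2, down to 5, right to 6, 3× down (reaching 15), 2× left (reaching 13), up to 10, right to 11, up to 8 — 12 moves in all.
Check: order respected (1 at step 1, 6 at step 4, 12 at step 6, 13 at step 9).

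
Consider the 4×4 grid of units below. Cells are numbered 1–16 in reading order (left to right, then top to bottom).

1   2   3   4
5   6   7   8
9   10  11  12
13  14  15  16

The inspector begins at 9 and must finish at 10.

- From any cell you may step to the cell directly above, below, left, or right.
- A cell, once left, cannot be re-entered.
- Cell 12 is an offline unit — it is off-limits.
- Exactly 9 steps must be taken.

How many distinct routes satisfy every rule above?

Need simple routes of exactly 9 moves from 9 to 10 (Manhattan distance 1, so 4 moves are spent on a detour and 4 undoing it).
Enumerating: 9 5 1 2 6 7 11 15 14 10 | 9 5 1 2 3 7 11 15 14 10 | 9 5 1 2 3 4 8 7 11 10 | 9 5 1 2 3 4 8 7 6 10 | 9 5 6 2 3 7 11 15 14 10 | 9 5 6 2 3 4 8 7 11 10 | 9 13 14 15 11 7 3 2 6 10.
That gives 7 routes.

7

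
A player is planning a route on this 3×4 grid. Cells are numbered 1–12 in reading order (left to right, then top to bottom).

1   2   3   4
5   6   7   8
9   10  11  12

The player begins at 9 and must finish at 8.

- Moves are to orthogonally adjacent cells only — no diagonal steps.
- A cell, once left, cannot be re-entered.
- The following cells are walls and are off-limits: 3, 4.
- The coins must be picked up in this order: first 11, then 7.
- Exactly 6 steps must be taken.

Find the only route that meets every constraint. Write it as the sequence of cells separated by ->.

9 -> 5 -> 6 -> 10 -> 11 -> 7 -> 8

The waypoints must appear in the order 11, 7, with no cell reused.
Route from 9: up to 5, right to 6, down to 10, right to 11, up to 7, right to 8 — 6 moves in all.
Check: order respected (11 at step 4, 7 at step 5); 6 moves as required.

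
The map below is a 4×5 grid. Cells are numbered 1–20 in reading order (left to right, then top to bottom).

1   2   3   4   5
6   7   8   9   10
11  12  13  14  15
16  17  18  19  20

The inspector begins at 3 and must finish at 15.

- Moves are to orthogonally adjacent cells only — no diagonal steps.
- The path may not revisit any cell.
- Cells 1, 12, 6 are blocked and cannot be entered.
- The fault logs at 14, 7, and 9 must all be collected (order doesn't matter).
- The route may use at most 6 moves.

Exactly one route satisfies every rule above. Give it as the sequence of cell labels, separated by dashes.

The budget equals the shortest possible length, so every move has to be on a shortest route through the required cells.
Route from 3: left 1 to 2, down 1 to 7, right 2 to 9, down 1 to 14, right 1 to 15 — 6 moves in all.
Check: all required cells visited; 6 ≤ 6 moves.

3 - 2 - 7 - 8 - 9 - 14 - 15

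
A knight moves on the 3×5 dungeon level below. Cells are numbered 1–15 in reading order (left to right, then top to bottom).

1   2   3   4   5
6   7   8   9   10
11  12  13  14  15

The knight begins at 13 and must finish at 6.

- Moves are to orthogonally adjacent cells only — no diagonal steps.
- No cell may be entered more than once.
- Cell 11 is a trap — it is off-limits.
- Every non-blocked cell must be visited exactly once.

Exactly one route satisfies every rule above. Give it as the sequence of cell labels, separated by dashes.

13 - 12 - 7 - 8 - 9 - 14 - 15 - 10 - 5 - 4 - 3 - 2 - 1 - 6

Need to visit all 14 open cells exactly once, starting at 13 and ending at 6.
Cell 5 has only two open neighbours (10 and 4), so the path must pass straight through it: one of those is the cell it's entered from and the other is where it exits.
Route from 13: left to 12, up to 7, 2× right (reaching 9), down to 14, right to 15, 2× up (reaching 5), 4× left (reaching 1), down to 6 — 13 moves in all.
Check: all 14 open cells covered.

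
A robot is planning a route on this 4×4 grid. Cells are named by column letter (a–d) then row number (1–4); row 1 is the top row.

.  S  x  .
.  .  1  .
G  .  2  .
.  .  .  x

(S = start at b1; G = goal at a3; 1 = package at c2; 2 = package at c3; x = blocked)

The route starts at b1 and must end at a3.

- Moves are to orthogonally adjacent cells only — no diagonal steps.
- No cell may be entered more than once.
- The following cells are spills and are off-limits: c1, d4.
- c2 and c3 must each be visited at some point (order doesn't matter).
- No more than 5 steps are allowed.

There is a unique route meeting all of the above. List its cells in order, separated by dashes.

b1 - b2 - c2 - c3 - b3 - a3

The 5-move cap with required stops at c2, c3 leaves no slack for detours.
Route from b1: down 1 to b2, right 1 to c2, down 1 to c3, left 2 to a3 — 5 moves in all.
Check: all required cells visited; 5 ≤ 5 moves.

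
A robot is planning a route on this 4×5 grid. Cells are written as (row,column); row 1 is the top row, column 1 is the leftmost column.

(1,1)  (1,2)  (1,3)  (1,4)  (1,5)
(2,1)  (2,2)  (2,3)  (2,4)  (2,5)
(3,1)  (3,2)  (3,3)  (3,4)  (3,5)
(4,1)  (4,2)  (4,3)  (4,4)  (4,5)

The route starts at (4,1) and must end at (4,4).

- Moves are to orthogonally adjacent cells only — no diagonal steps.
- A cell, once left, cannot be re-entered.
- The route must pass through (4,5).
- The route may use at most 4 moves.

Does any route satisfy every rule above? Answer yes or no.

no

Even ignoring the no-revisit rule, getting from (4,1) to (4,4) via (4,5) needs at least 4 + 1 = 5 moves (Manhattan distance per leg), which exceeds the 4-move limit.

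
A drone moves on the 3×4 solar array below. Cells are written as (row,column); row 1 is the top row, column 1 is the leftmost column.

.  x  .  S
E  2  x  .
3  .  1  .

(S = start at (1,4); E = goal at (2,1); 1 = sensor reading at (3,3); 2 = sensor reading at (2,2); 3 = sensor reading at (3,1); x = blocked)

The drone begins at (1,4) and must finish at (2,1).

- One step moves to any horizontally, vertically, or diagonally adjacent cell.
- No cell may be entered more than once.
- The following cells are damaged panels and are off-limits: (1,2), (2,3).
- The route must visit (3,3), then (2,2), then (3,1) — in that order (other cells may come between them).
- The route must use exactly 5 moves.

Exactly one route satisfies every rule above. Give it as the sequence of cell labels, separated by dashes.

The waypoints must appear in the order (3,3), (2,2), (3,1), with no cell reused.
Route from (1,4): down to (2,4), down-left to (3,3), up-left to (2,2), down-left to (3,1), up to (2,1) — 5 moves in all.
Check: order respected (1 at step 2, 2 at step 3, 3 at step 4); 5 moves as required.

(1,4) - (2,4) - (3,3) - (2,2) - (3,1) - (2,1)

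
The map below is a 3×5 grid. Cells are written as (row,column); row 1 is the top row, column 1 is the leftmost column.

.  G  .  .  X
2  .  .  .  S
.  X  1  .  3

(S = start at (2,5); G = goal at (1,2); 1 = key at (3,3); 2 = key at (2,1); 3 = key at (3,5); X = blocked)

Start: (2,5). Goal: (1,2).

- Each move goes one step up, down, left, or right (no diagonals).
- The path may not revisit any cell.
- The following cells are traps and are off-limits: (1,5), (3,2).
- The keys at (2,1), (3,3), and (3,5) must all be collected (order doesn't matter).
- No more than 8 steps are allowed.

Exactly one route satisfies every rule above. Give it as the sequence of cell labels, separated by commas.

The 8-move cap with required stops at (2,1), (3,3), (3,5) leaves no slack for detours.
Route from (2,5): down to (3,5), 2× left (reaching (3,3)), up to (2,3), 2× left (reaching (2,1)), up to (1,1), right to (1,2) — 8 moves in all.
Check: all required cells visited; 8 ≤ 8 moves.

(2,5), (3,5), (3,4), (3,3), (2,3), (2,2), (2,1), (1,1), (1,2)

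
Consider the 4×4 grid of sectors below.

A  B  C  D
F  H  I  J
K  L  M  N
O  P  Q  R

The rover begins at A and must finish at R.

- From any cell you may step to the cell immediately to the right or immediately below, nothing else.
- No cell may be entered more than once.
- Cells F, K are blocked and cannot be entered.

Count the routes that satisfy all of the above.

A right/down-only route from A to R makes exactly 3 down-moves and 3 right-moves in some order.
With no other constraints that would be C(6,3) = 20 routes.
Subtract routes through each blocked cell (inclusion–exclusion for overlaps): − through F: 10 − through K: 4 + through F&K: 4 → 10.
That gives 10 routes.

10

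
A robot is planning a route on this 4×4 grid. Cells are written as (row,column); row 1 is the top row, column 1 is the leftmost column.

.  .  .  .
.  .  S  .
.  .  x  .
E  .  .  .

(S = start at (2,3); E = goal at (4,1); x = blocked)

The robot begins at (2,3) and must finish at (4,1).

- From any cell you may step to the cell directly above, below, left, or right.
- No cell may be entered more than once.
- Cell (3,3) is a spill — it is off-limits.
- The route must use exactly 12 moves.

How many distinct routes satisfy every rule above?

Need simple routes of exactly 12 moves from (2,3) to (4,1) (Manhattan distance 4, so 4 moves are spent on a detour and 4 undoing it).
Enumerating: (2,3) (1,3) (1,4) (2,4) (3,4) (4,4) (4,3) (4,2) (3,2) (2,2) (2,1) (3,1) (4,1) | (2,3) (2,2) (1,2) (1,3) (1,4) (2,4) (3,4) (4,4) (4,3) (4,2) (3,2) (3,1) (4,1) | (2,3) (2,2) (2,1) (1,1) (1,2) (1,3) (1,4) (2,4) (3,4) (4,4) (4,3) (4,2) (4,1) | (2,3) (2,4) (3,4) (4,4) (4,3) (4,2) (3,2) (2,2) (1,2) (1,1) (2,1) (3,1) (4,1).
That gives 4 routes.

4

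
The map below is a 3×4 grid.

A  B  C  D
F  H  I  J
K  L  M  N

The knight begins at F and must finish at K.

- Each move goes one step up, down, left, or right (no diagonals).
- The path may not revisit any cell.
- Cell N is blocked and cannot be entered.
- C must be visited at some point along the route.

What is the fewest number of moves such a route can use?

7

Any route passes through C somewhere between F and K. Summing Manhattan distances along the two legs (F → C → K) gives a lower bound of 3 + 4 = 7 moves.
A route of 7 moves achieves this: F → A → B → C → I → M → L → K.
Since 7 matches the lower bound, it is optimal.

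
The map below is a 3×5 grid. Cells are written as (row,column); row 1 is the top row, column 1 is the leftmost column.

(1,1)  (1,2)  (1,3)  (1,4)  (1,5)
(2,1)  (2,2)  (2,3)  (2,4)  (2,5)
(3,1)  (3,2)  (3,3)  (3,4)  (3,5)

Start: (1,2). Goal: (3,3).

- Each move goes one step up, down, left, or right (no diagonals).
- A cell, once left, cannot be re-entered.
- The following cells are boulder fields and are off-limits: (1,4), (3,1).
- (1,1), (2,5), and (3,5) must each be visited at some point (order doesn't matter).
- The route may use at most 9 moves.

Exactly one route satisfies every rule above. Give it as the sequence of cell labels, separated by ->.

(1,2) -> (1,1) -> (2,1) -> (2,2) -> (2,3) -> (2,4) -> (2,5) -> (3,5) -> (3,4) -> (3,3)

The budget equals the shortest possible length, so every move has to be on a shortest route through the required cells.
Route from (1,2): left to (1,1), down to (2,1), 4× right (reaching (2,5)), down to (3,5), 2× left (reaching (3,3)) — 9 moves in all.
Check: all required cells visited; 9 ≤ 9 moves.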